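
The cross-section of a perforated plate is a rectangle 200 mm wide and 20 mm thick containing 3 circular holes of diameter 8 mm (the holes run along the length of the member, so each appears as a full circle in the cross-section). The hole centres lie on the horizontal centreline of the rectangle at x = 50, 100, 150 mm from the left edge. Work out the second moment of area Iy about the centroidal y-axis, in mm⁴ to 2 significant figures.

Iy ≈ 1.3 × 10⁷ mm⁴

Split into non-overlapping primitives; take the origin at the lower-left of the bounding box.
Plate: 200 × 20, A = 4 000 mm², x = 100 mm, Ī = 13 333 333 mm⁴.
Hole 1 (subtracted): ⌀8, A = 50.27 mm², x = 50 mm, Ī = 201.1 mm⁴.
Hole 2 (subtracted): ⌀8, A = 50.27 mm², x = 100 mm, Ī = 201.1 mm⁴.
Hole 3 (subtracted): ⌀8, A = 50.27 mm², x = 150 mm, Ī = 201.1 mm⁴.
By symmetry the centroid is at mid-width, x̄ = 100 mm.
Transfer each piece to the centroidal y-axis using Ī + A·d² with d = x − 100:
  plate: d = 0 mm → contributes +13 333 333 mm⁴
  hole 1: d = -50 mm → contributes −125 865 mm⁴
  hole 2: d = 0 mm → contributes −201.1 mm⁴
  hole 3: d = 50 mm → contributes −125 865 mm⁴
Total I = 13 081 403 mm⁴.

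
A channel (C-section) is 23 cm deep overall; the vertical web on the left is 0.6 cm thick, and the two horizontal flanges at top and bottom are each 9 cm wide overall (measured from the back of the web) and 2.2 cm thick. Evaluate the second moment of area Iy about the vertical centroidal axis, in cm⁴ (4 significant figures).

Split into non-overlapping primitives; take the origin at the lower-left of the bounding box.
Web: 0.6 × 23, A = 13.8 cm², x = 0.3 cm, Ī = 0.414 cm⁴.
Top flange (beyond web): 8.4 × 2.2, A = 18.48 cm², x = 4.8 cm, Ī = 108.662 cm⁴.
Bottom flange (beyond web): 8.4 × 2.2, A = 18.48 cm², x = 4.8 cm, Ī = 108.662 cm⁴.
Centroid: x̄ = ΣA·x / ΣA = 3.5766 cm.
Transfer each piece to the vertical centroidal axis using Ī + A·d² with d = x − 3.5766:
  web: d = -3.2766 cm → contributes +148.572 cm⁴
  top flange (beyond web): d = 1.2234 cm → contributes +136.322 cm⁴
  bottom flange (beyond web): d = 1.2234 cm → contributes +136.322 cm⁴
Total I = 421.215 cm⁴.

Iy ≈ 421.2 cm⁴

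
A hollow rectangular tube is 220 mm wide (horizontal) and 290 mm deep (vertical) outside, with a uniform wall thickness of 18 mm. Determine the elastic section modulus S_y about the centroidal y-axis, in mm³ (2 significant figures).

S_y ≈ 1.1 × 10⁶ mm³

Split into non-overlapping primitives; take the origin at the lower-left of the bounding box.
Outer rectangle: 220 × 290, A = 63 800 mm², x = 110 mm, Ī = 257 326 667 mm⁴.
Inner void (subtracted): 184 × 254, A = 46 736 mm², x = 110 mm, Ī = 131 857 835 mm⁴.
By symmetry the centroid is at mid-width, x̄ = 110 mm.
All pieces are centred on the centroidal y-axis, so I = ΣĪ (holes subtracted) = 125 468 832 mm⁴.
Extreme fibre distance c = 110 mm; S = I/c = 1 140 626 mm³.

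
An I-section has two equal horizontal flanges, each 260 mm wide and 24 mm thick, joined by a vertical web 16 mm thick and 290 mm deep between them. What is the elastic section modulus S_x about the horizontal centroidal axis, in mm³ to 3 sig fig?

S_x ≈ 2.02 × 10⁶ mm³

Split into non-overlapping primitives; take the origin at the lower-left of the bounding box.
Bottom flange: 260 × 24, A = 6 240 mm², y = 12 mm, Ī = 299 520 mm⁴.
Web: 16 × 290, A = 4 640 mm², y = 169 mm, Ī = 32 518 667 mm⁴.
Top flange: 260 × 24, A = 6 240 mm², y = 326 mm, Ī = 299 520 mm⁴.
By symmetry the centroid is at mid-height, ȳ = 169 mm.
Transfer each piece to the horizontal centroidal axis using Ī + A·d² with d = y − 169:
  bottom flange: d = -157 mm → contributes +154 109 280 mm⁴
  web: d = 0 mm → contributes +32 518 667 mm⁴
  top flange: d = 157 mm → contributes +154 109 280 mm⁴
Total I = 340 737 227 mm⁴.
Extreme fibre distance c = 169 mm; S = I/c = 2 016 197 mm³.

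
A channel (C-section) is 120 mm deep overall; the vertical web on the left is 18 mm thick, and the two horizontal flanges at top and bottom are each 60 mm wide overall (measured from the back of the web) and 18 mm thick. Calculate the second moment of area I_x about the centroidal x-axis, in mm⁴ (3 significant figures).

I_x ≈ 6.57 × 10⁶ mm⁴

Treat the section as a set of non-overlapping primitives; coordinates are from the bounding-box lower-left.
Web: 18 × 120, A = 2 160 mm², y = 60 mm, Ī = 2 592 000 mm⁴.
Top flange (beyond web): 42 × 18, A = 756 mm², y = 111 mm, Ī = 20 412 mm⁴.
Bottom flange (beyond web): 42 × 18, A = 756 mm², y = 9 mm, Ī = 20 412 mm⁴.
By symmetry the centroid is at mid-height, ȳ = 60 mm.
Transfer each piece to the centroidal x-axis using Ī + A·d² with d = y − 60:
  web: d = 0 mm → contributes +2 592 000 mm⁴
  top flange (beyond web): d = 51 mm → contributes +1 986 768 mm⁴
  bottom flange (beyond web): d = -51 mm → contributes +1 986 768 mm⁴
Total I = 6 565 536 mm⁴.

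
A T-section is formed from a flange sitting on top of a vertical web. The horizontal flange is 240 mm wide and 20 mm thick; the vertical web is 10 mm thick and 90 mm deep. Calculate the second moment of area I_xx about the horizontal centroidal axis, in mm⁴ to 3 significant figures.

Decompose the section into non-overlapping parts with the origin at the bottom-left of its bounding rectangle.
Flange: 240 × 20, A = 4 800 mm², y = 100 mm, Ī = 160 000 mm⁴.
Web: 10 × 90, A = 900 mm², y = 45 mm, Ī = 607 500 mm⁴.
Centroid: ȳ = ΣA·y / ΣA = 91.316 mm.
Transfer each piece to the horizontal centroidal axis using Ī + A·d² with d = y − 91.316:
  flange: d = 8.6842 mm → contributes +521 994 mm⁴
  web: d = -46.316 mm → contributes +2 538 137 mm⁴
Total I = 3 060 132 mm⁴.

I_xx ≈ 3.06 × 10⁶ mm⁴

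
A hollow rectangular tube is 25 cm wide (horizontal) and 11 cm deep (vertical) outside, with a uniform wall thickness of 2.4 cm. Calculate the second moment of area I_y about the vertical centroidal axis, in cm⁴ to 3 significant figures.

Break the section into simple shapes (no overlaps), measuring from the bottom-left corner of the bounding box.
Outer rectangle: 25 × 11, A = 275 cm², x = 12.5 cm, Ī = 14 323 cm⁴.
Inner void (subtracted): 20.2 × 6.2, A = 125.24 cm², x = 12.5 cm, Ī = 4258.6 cm⁴.
By symmetry the centroid is at mid-width, x̄ = 12.5 cm.
All pieces are centred on the vertical centroidal axis, so I = ΣĪ (holes subtracted) = 10 064 cm⁴.

I_y ≈ 1.01 × 10⁴ cm⁴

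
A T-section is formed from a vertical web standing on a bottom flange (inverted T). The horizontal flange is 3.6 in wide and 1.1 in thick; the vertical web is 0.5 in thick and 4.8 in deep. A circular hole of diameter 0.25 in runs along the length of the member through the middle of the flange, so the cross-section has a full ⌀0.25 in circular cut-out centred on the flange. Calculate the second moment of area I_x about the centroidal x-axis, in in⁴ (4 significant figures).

Break the section into simple shapes (no overlaps), measuring from the bottom-left corner of the bounding box.
Flange: 3.6 × 1.1, A = 3.96 in², y = 0.55 in, Ī = 0.3993 in⁴.
Web: 0.5 × 4.8, A = 2.4 in², y = 3.5 in, Ī = 4.608 in⁴.
Hole (subtracted): ⌀0.25, A = 0.0490874 in², y = 0.55 in, Ī = 0.000191748 in⁴.
Centroid: ȳ = ΣA·y / ΣA = 1.67187 in.
Transfer each piece to the centroidal x-axis using Ī + A·d² with d = y − 1.67187:
  flange: d = -1.12187 in → contributes +5.38329 in⁴
  web: d = 1.82813 in → contributes +12.629 in⁴
  hole: d = -1.12187 in → contributes −0.0619723 in⁴
Total I = 17.9503 in⁴.

I_x ≈ 17.95 in⁴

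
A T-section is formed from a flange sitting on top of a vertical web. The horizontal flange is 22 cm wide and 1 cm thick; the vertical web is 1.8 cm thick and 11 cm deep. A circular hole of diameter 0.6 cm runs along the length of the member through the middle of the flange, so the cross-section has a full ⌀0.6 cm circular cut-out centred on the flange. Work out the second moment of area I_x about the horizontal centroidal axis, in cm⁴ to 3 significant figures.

Treat the section as a set of non-overlapping primitives; coordinates are from the bounding-box lower-left.
Flange: 22 × 1, A = 22 cm², y = 11.5 cm, Ī = 1.8333 cm⁴.
Web: 1.8 × 11, A = 19.8 cm², y = 5.5 cm, Ī = 199.65 cm⁴.
Hole (subtracted): ⌀0.6, A = 0.28274 cm², y = 11.5 cm, Ī = 0.0063617 cm⁴.
Centroid: ȳ = ΣA·y / ΣA = 8.6385 cm.
Transfer each piece to the horizontal centroidal axis using Ī + A·d² with d = y − 8.6385:
  flange: d = 2.8615 cm → contributes +181.97 cm⁴
  web: d = -3.1385 cm → contributes +394.69 cm⁴
  hole: d = 2.8615 cm → contributes −2.3215 cm⁴
Total I = 574.34 cm⁴.

I_x ≈ 574 cm⁴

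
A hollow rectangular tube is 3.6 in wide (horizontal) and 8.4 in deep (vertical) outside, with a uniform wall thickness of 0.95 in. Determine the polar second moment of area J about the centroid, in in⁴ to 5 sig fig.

J ≈ 168.90 in⁴

Break the section into simple shapes (no overlaps), measuring from the bottom-left corner of the bounding box.
Outer rectangle: 3.6 × 8.4, A = 30.24 in², y = 4.2 in, Ī = 177.8112 in⁴.
Inner void (subtracted): 1.7 × 6.5, A = 11.05 in², y = 4.2 in, Ī = 38.90521 in⁴.
By symmetry the centroid is at mid-height, ȳ = 4.2 in.
All pieces are centred on the centroidal x-axis, so I = ΣĪ (holes subtracted) = 138.906 in⁴.
Repeating about the centroidal y-axis gives I_y = 29.99799 in⁴.
Polar second moment: J = I_x + I_y = 168.904 in⁴.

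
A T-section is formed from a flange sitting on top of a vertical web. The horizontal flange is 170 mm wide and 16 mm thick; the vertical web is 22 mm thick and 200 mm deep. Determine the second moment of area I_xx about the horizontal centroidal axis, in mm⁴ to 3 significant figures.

Split into non-overlapping primitives; take the origin at the lower-left of the bounding box.
Flange: 170 × 16, A = 2 720 mm², y = 208 mm, Ī = 58 027 mm⁴.
Web: 22 × 200, A = 4 400 mm², y = 100 mm, Ī = 14 666 667 mm⁴.
Centroid: ȳ = ΣA·y / ΣA = 141.26 mm.
Transfer each piece to the horizontal centroidal axis using Ī + A·d² with d = y − 141.26:
  flange: d = 66.742 mm → contributes +12 174 097 mm⁴
  web: d = -41.258 mm → contributes +22 156 601 mm⁴
Total I = 34 330 698 mm⁴.

I_xx ≈ 3.43 × 10⁷ mm⁴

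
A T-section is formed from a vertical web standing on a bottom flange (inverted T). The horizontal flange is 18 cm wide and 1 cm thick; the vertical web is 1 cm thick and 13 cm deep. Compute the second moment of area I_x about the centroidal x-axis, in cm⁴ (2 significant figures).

I_x ≈ 550 cm⁴

Decompose the section into non-overlapping parts with the origin at the bottom-left of its bounding rectangle.
Flange: 18 × 1, A = 18 cm², y = 0.5 cm, Ī = 1.5 cm⁴.
Web: 1 × 13, A = 13 cm², y = 7.5 cm, Ī = 183.1 cm⁴.
Centroid: ȳ = ΣA·y / ΣA = 3.435 cm.
Transfer each piece to the centroidal x-axis using Ī + A·d² with d = y − 3.435:
  flange: d = -2.935 cm → contributes +156.6 cm⁴
  web: d = 4.065 cm → contributes +397.8 cm⁴
Total I = 554.5 cm⁴.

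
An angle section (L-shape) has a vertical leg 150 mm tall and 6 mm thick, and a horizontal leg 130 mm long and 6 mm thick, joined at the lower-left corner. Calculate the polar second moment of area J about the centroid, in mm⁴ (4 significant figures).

J ≈ 6.478 × 10⁶ mm⁴

Break the section into simple shapes (no overlaps), measuring from the bottom-left corner of the bounding box.
Vertical leg: 6 × 150, A = 900 mm², y = 75 mm, Ī = 1 687 500 mm⁴.
Horizontal leg (remainder): 124 × 6, A = 744 mm², y = 3 mm, Ī = 2 232 mm⁴.
Centroid: ȳ = ΣA·y / ΣA = 42.4161 mm.
Transfer each piece to the centroidal x-axis using Ī + A·d² with d = y − 42.4161:
  vertical leg: d = 32.5839 mm → contributes +2 643 042 mm⁴
  horizontal leg (remainder): d = -39.4161 mm → contributes +1 158 129 mm⁴
Total I = 3 801 171 mm⁴.
For the y-axis: x̄ = 32.4161 mm.
Repeating about the centroidal y-axis gives I_y = 2 676 851 mm⁴.
Polar second moment: J = I_x + I_y = 6 478 023 mm⁴.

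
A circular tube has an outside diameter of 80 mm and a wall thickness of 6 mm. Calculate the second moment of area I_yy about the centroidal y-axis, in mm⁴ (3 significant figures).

I_yy ≈ 9.61 × 10⁵ mm⁴

Treat the section as a set of non-overlapping primitives; coordinates are from the bounding-box lower-left.
Outer circle: ⌀80, A = 5026.5 mm², x = 40 mm, Ī = 2 010 619 mm⁴.
Bore (subtracted): ⌀68, A = 3631.7 mm², x = 40 mm, Ī = 1 049 556 mm⁴.
By symmetry the centroid is at mid-width, x̄ = 40 mm.
All pieces are centred on the centroidal y-axis, so I = ΣĪ (holes subtracted) = 961 063 mm⁴.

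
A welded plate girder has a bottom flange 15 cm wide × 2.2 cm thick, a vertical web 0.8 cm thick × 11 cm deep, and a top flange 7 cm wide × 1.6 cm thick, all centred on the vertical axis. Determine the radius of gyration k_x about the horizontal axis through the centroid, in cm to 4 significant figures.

Treat the section as a set of non-overlapping primitives; coordinates are from the bounding-box lower-left.
Bottom plate: 15 × 2.2, A = 33 cm², y = 1.1 cm, Ī = 13.31 cm⁴.
Web plate: 0.8 × 11, A = 8.8 cm², y = 7.7 cm, Ī = 88.7333 cm⁴.
Top plate: 7 × 1.6, A = 11.2 cm², y = 14 cm, Ī = 2.38933 cm⁴.
Centroid: ȳ = ΣA·y / ΣA = 4.92189 cm.
Transfer each piece to the horizontal axis through the centroid using Ī + A·d² with d = y − 4.92189:
  bottom plate: d = -3.82189 cm → contributes +495.335 cm⁴
  web plate: d = 2.77811 cm → contributes +156.651 cm⁴
  top plate: d = 9.07811 cm → contributes +925.405 cm⁴
Total I = 1577.39 cm⁴.
Radius of gyration: k = √(I/A) = √(1577.39 / 53) = 5.45547 cm.

k_x ≈ 5.455 cm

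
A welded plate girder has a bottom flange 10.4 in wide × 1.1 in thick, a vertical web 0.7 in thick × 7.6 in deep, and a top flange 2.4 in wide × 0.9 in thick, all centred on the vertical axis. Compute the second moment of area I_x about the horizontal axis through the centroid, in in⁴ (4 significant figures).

Break the section into simple shapes (no overlaps), measuring from the bottom-left corner of the bounding box.
Bottom plate: 10.4 × 1.1, A = 11.44 in², y = 0.55 in, Ī = 1.15353 in⁴.
Web plate: 0.7 × 7.6, A = 5.32 in², y = 4.9 in, Ī = 25.6069 in⁴.
Top plate: 2.4 × 0.9, A = 2.16 in², y = 9.15 in, Ī = 0.1458 in⁴.
Centroid: ȳ = ΣA·y / ΣA = 2.75497 in.
Transfer each piece to the horizontal axis through the centroid using Ī + A·d² with d = y − 2.75497:
  bottom plate: d = -2.20497 in → contributes +56.7735 in⁴
  web plate: d = 2.14503 in → contributes +50.0851 in⁴
  top plate: d = 6.39503 in → contributes +88.4821 in⁴
Total I = 195.341 in⁴.

I_x ≈ 195.3 in⁴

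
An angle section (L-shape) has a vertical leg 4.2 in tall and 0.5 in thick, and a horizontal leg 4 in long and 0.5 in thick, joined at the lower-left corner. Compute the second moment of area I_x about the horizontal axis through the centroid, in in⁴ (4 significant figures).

I_x ≈ 6.390 in⁴

Break the section into simple shapes (no overlaps), measuring from the bottom-left corner of the bounding box.
Vertical leg: 0.5 × 4.2, A = 2.1 in², y = 2.1 in, Ī = 3.087 in⁴.
Horizontal leg (remainder): 3.5 × 0.5, A = 1.75 in², y = 0.25 in, Ī = 0.0364583 in⁴.
Centroid: ȳ = ΣA·y / ΣA = 1.25909 in.
Transfer each piece to the horizontal axis through the centroid using Ī + A·d² with d = y − 1.25909:
  vertical leg: d = 0.840909 in → contributes +4.57197 in⁴
  horizontal leg (remainder): d = -1.00909 in → contributes +1.81842 in⁴
Total I = 6.39039 in⁴.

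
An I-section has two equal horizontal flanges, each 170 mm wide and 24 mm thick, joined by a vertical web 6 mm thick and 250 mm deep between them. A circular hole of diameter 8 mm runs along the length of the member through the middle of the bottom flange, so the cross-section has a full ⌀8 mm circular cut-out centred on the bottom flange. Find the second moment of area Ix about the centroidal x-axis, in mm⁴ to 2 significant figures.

Ix ≈ 1.6 × 10⁸ mm⁴

Decompose the section into non-overlapping parts with the origin at the bottom-left of its bounding rectangle.
Bottom flange: 170 × 24, A = 4 080 mm², y = 12 mm, Ī = 195 840 mm⁴.
Web: 6 × 250, A = 1 500 mm², y = 149 mm, Ī = 7 812 500 mm⁴.
Top flange: 170 × 24, A = 4 080 mm², y = 286 mm, Ī = 195 840 mm⁴.
Hole (subtracted): ⌀8, A = 50.27 mm², y = 12 mm, Ī = 201.1 mm⁴.
Centroid: ȳ = ΣA·y / ΣA = 149.7 mm.
Transfer each piece to the centroidal x-axis using Ī + A·d² with d = y − 149.7:
  bottom flange: d = -137.7 mm → contributes +77 576 561 mm⁴
  web: d = -0.7166 mm → contributes +7 813 270 mm⁴
  top flange: d = 136.3 mm → contributes +75 974 350 mm⁴
  hole: d = -137.7 mm → contributes −953 529 mm⁴
Total I = 160 410 651 mm⁴.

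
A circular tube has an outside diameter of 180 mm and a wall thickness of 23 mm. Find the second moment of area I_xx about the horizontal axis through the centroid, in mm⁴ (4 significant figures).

I_xx ≈ 3.570 × 10⁷ mm⁴

Decompose the section into non-overlapping parts with the origin at the bottom-left of its bounding rectangle.
Outer circle: ⌀180, A = 25446.9 mm², y = 90 mm, Ī = 51 529 974 mm⁴.
Bore (subtracted): ⌀134, A = 14102.6 mm², y = 90 mm, Ī = 15 826 653 mm⁴.
By symmetry the centroid is at mid-height, ȳ = 90 mm.
All pieces are centred on the horizontal axis through the centroid, so I = ΣĪ (holes subtracted) = 35 703 320 mm⁴.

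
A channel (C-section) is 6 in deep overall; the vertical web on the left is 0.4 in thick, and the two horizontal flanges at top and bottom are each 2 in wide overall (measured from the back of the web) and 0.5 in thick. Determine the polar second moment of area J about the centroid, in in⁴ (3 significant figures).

J ≈ 20.7 in⁴

Break the section into simple shapes (no overlaps), measuring from the bottom-left corner of the bounding box.
Web: 0.4 × 6, A = 2.4 in², y = 3 in, Ī = 7.2 in⁴.
Top flange (beyond web): 1.6 × 0.5, A = 0.8 in², y = 5.75 in, Ī = 0.016667 in⁴.
Bottom flange (beyond web): 1.6 × 0.5, A = 0.8 in², y = 0.25 in, Ī = 0.016667 in⁴.
By symmetry the centroid is at mid-height, ȳ = 3 in.
Transfer each piece to the centroidal x-axis using Ī + A·d² with d = y − 3:
  web: d = 0 in → contributes +7.2 in⁴
  top flange (beyond web): d = 2.75 in → contributes +6.0667 in⁴
  bottom flange (beyond web): d = -2.75 in → contributes +6.0667 in⁴
Total I = 19.333 in⁴.
For the y-axis: x̄ = 0.6 in.
Repeating about the centroidal y-axis gives I_y = 1.3333 in⁴.
Polar second moment: J = I_x + I_y = 20.667 in⁴.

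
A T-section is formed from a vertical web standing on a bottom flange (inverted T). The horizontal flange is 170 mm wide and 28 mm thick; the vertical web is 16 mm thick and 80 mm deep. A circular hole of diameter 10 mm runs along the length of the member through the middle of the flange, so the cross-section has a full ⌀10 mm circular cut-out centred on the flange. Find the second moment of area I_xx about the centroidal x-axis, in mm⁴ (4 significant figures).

I_xx ≈ 3.924 × 10⁶ mm⁴

Treat the section as a set of non-overlapping primitives; coordinates are from the bounding-box lower-left.
Flange: 170 × 28, A = 4 760 mm², y = 14 mm, Ī = 310 987 mm⁴.
Web: 16 × 80, A = 1 280 mm², y = 68 mm, Ī = 682 667 mm⁴.
Hole (subtracted): ⌀10, A = 78.5398 mm², y = 14 mm, Ī = 490.874 mm⁴.
Centroid: ȳ = ΣA·y / ΣA = 25.5945 mm.
Transfer each piece to the centroidal x-axis using Ī + A·d² with d = y − 25.5945:
  flange: d = -11.5945 mm → contributes +950 882 mm⁴
  web: d = 42.4055 mm → contributes +2 984 399 mm⁴
  hole: d = -11.5945 mm → contributes −11049.1 mm⁴
Total I = 3 924 232 mm⁴.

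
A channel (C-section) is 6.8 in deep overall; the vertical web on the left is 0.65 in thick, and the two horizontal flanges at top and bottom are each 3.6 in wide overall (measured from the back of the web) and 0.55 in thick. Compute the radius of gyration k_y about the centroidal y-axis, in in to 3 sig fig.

Treat the section as a set of non-overlapping primitives; coordinates are from the bounding-box lower-left.
Web: 0.65 × 6.8, A = 4.42 in², x = 0.325 in, Ī = 0.15562 in⁴.
Top flange (beyond web): 2.95 × 0.55, A = 1.6225 in², x = 2.125 in, Ī = 1.1767 in⁴.
Bottom flange (beyond web): 2.95 × 0.55, A = 1.6225 in², x = 2.125 in, Ī = 1.1767 in⁴.
Centroid: x̄ = ΣA·x / ΣA = 1.087 in.
Transfer each piece to the centroidal y-axis using Ī + A·d² with d = x − 1.087:
  web: d = -0.76204 in → contributes +2.7223 in⁴
  top flange (beyond web): d = 1.038 in → contributes +2.9247 in⁴
  bottom flange (beyond web): d = 1.038 in → contributes +2.9247 in⁴
Total I = 8.5717 in⁴.
Radius of gyration: k = √(I/A) = √(8.5717 / 7.665) = 1.0575 in.

k_y ≈ 1.06 in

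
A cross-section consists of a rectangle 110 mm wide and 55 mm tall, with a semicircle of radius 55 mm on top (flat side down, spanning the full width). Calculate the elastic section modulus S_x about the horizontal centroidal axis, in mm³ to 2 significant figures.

S_x ≈ 1.6 × 10⁵ mm³

Decompose the section into non-overlapping parts with the origin at the bottom-left of its bounding rectangle.
Rectangular body: 110 × 55, A = 6 050 mm², y = 27.5 mm, Ī = 1 525 104 mm⁴.
Semicircular cap: semicircle r = 55, A = 4 752 mm², y = 78.34 mm, Ī = 1 004 345 mm⁴.
Centroid: ȳ = ΣA·y / ΣA = 49.87 mm.
Transfer each piece to the horizontal centroidal axis using Ī + A·d² with d = y − 49.87:
  rectangular body: d = -22.37 mm → contributes +4 551 478 mm⁴
  semicircular cap: d = 28.48 mm → contributes +4 857 644 mm⁴
Total I = 9 409 122 mm⁴.
Extreme fibre distance c = 60.13 mm; S = I/c = 156 469 mm³.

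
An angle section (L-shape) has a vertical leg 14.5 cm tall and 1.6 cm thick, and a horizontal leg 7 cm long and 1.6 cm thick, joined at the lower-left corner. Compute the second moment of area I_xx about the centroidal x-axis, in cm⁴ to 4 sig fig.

Decompose the section into non-overlapping parts with the origin at the bottom-left of its bounding rectangle.
Vertical leg: 1.6 × 14.5, A = 23.2 cm², y = 7.25 cm, Ī = 406.483 cm⁴.
Horizontal leg (remainder): 5.4 × 1.6, A = 8.64 cm², y = 0.8 cm, Ī = 1.8432 cm⁴.
Centroid: ȳ = ΣA·y / ΣA = 5.49975 cm.
Transfer each piece to the centroidal x-axis using Ī + A·d² with d = y − 5.49975:
  vertical leg: d = 1.75025 cm → contributes +477.554 cm⁴
  horizontal leg (remainder): d = -4.69975 cm → contributes +192.68 cm⁴
Total I = 670.234 cm⁴.

I_xx ≈ 670.2 cm⁴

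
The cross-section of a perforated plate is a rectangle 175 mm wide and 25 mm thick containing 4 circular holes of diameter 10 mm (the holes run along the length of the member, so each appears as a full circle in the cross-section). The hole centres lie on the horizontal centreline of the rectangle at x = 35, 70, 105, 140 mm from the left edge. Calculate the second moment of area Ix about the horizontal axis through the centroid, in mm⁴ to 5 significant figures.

Break the section into simple shapes (no overlaps), measuring from the bottom-left corner of the bounding box.
Plate: 175 × 25, A = 4 375 mm², y = 12.5 mm, Ī = 227864.6 mm⁴.
Hole 1 (subtracted): ⌀10, A = 78.53982 mm², y = 12.5 mm, Ī = 490.8739 mm⁴.
Hole 2 (subtracted): ⌀10, A = 78.53982 mm², y = 12.5 mm, Ī = 490.8739 mm⁴.
Hole 3 (subtracted): ⌀10, A = 78.53982 mm², y = 12.5 mm, Ī = 490.8739 mm⁴.
Hole 4 (subtracted): ⌀10, A = 78.53982 mm², y = 12.5 mm, Ī = 490.8739 mm⁴.
By symmetry the centroid is at mid-height, ȳ = 12.5 mm.
All pieces are centred on the horizontal axis through the centroid, so I = ΣĪ (holes subtracted) = 225901.1 mm⁴.

Ix ≈ 2.2590 × 10⁵ mm⁴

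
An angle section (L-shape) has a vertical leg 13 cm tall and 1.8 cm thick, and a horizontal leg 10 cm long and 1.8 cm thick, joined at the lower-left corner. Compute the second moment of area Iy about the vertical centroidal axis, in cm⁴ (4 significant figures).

Break the section into simple shapes (no overlaps), measuring from the bottom-left corner of the bounding box.
Vertical leg: 1.8 × 13, A = 23.4 cm², x = 0.9 cm, Ī = 6.318 cm⁴.
Horizontal leg (remainder): 8.2 × 1.8, A = 14.76 cm², x = 5.9 cm, Ī = 82.7052 cm⁴.
Centroid: x̄ = ΣA·x / ΣA = 2.83396 cm.
Transfer each piece to the vertical centroidal axis using Ī + A·d² with d = x − 2.83396:
  vertical leg: d = -1.93396 cm → contributes +93.8389 cm⁴
  horizontal leg (remainder): d = 3.06604 cm → contributes +221.458 cm⁴
Total I = 315.297 cm⁴.

Iy ≈ 315.3 cm⁴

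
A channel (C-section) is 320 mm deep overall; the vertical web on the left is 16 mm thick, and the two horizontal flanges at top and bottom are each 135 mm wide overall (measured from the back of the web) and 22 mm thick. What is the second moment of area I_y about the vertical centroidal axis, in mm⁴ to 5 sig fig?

Treat the section as a set of non-overlapping primitives; coordinates are from the bounding-box lower-left.
Web: 16 × 320, A = 5 120 mm², x = 8 mm, Ī = 109226.7 mm⁴.
Top flange (beyond web): 119 × 22, A = 2 618 mm², x = 75.5 mm, Ī = 3 089 458 mm⁴.
Bottom flange (beyond web): 119 × 22, A = 2 618 mm², x = 75.5 mm, Ī = 3 089 458 mm⁴.
Centroid: x̄ = ΣA·x / ΣA = 42.12804 mm.
Transfer each piece to the vertical centroidal axis using Ī + A·d² with d = x − 42.12804:
  web: d = -34.12804 mm → contributes +6 072 610 mm⁴
  top flange (beyond web): d = 33.37196 mm → contributes +6 005 092 mm⁴
  bottom flange (beyond web): d = 33.37196 mm → contributes +6 005 092 mm⁴
Total I = 18 082 794 mm⁴.

I_y ≈ 1.8083 × 10⁷ mm⁴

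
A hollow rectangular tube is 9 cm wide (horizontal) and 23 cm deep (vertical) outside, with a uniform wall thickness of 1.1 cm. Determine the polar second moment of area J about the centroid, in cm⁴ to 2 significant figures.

J ≈ 4900 cm⁴

Split into non-overlapping primitives; take the origin at the lower-left of the bounding box.
Outer rectangle: 9 × 23, A = 207 cm², y = 11.5 cm, Ī = 9 125 cm⁴.
Inner void (subtracted): 6.8 × 20.8, A = 141.4 cm², y = 11.5 cm, Ī = 5 099 cm⁴.
By symmetry the centroid is at mid-height, ȳ = 11.5 cm.
All pieces are centred on the centroidal x-axis, so I = ΣĪ (holes subtracted) = 4 026 cm⁴.
Repeating about the centroidal y-axis gives I_y = 852.2 cm⁴.
Polar second moment: J = I_x + I_y = 4 878 cm⁴.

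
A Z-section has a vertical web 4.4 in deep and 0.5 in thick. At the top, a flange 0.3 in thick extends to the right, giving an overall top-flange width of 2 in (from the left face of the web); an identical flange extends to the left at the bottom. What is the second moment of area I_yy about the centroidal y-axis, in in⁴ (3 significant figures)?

Decompose the section into non-overlapping parts with the origin at the bottom-left of its bounding rectangle.
Web: 0.5 × 4.4, A = 2.2 in², x = 1.75 in, Ī = 0.045833 in⁴.
Top flange (beyond web): 1.5 × 0.3, A = 0.45 in², x = 2.75 in, Ī = 0.084375 in⁴.
Bottom flange (beyond web): 1.5 × 0.3, A = 0.45 in², x = 0.75 in, Ī = 0.084375 in⁴.
Centroid: x̄ = ΣA·x / ΣA = 1.75 in.
Transfer each piece to the centroidal y-axis using Ī + A·d² with d = x − 1.75:
  web: d = 0 in → contributes +0.045833 in⁴
  top flange (beyond web): d = 1 in → contributes +0.53438 in⁴
  bottom flange (beyond web): d = -1 in → contributes +0.53438 in⁴
Total I = 1.1146 in⁴.

I_yy ≈ 1.11 in⁴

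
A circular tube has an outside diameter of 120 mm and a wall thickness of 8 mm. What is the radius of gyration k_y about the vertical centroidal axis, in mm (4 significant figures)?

Split into non-overlapping primitives; take the origin at the lower-left of the bounding box.
Outer circle: ⌀120, A = 11309.7 mm², x = 60 mm, Ī = 10 178 760 mm⁴.
Bore (subtracted): ⌀104, A = 8494.87 mm², x = 60 mm, Ī = 5 742 530 mm⁴.
By symmetry the centroid is at mid-width, x̄ = 60 mm.
All pieces are centred on the vertical centroidal axis, so I = ΣĪ (holes subtracted) = 4 436 230 mm⁴.
Radius of gyration: k = √(I/A) = √(4 436 230 / 2814.87) = 39.6989 mm.

k_y ≈ 39.70 mm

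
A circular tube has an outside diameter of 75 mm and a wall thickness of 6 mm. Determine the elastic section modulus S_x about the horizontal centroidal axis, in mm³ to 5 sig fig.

S_x ≈ 2.0797 × 10⁴ mm³

Decompose the section into non-overlapping parts with the origin at the bottom-left of its bounding rectangle.
Outer circle: ⌀75, A = 4417.865 mm², y = 37.5 mm, Ī = 1 553 156 mm⁴.
Bore (subtracted): ⌀63, A = 3117.245 mm², y = 37.5 mm, Ī = 773271.7 mm⁴.
By symmetry the centroid is at mid-height, ȳ = 37.5 mm.
All pieces are centred on the horizontal centroidal axis, so I = ΣĪ (holes subtracted) = 779883.9 mm⁴.
Extreme fibre distance c = 37.5 mm; S = I/c = 20796.9 mm³.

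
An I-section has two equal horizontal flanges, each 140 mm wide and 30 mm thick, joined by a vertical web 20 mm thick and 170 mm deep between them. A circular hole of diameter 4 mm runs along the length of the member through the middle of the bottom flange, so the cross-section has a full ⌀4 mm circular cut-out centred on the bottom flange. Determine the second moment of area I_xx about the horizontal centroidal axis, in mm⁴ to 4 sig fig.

I_xx ≈ 9.269 × 10⁷ mm⁴

Split into non-overlapping primitives; take the origin at the lower-left of the bounding box.
Bottom flange: 140 × 30, A = 4 200 mm², y = 15 mm, Ī = 315 000 mm⁴.
Web: 20 × 170, A = 3 400 mm², y = 115 mm, Ī = 8 188 333 mm⁴.
Top flange: 140 × 30, A = 4 200 mm², y = 215 mm, Ī = 315 000 mm⁴.
Hole (subtracted): ⌀4, A = 12.5664 mm², y = 15 mm, Ī = 12.5664 mm⁴.
Centroid: ȳ = ΣA·y / ΣA = 115.107 mm.
Transfer each piece to the horizontal centroidal axis using Ī + A·d² with d = y − 115.107:
  bottom flange: d = -100.107 mm → contributes +42 404 599 mm⁴
  web: d = -0.106608 mm → contributes +8 188 372 mm⁴
  top flange: d = 99.8934 mm → contributes +42 225 497 mm⁴
  hole: d = -100.107 mm → contributes −125 944 mm⁴
Total I = 92 692 523 mm⁴.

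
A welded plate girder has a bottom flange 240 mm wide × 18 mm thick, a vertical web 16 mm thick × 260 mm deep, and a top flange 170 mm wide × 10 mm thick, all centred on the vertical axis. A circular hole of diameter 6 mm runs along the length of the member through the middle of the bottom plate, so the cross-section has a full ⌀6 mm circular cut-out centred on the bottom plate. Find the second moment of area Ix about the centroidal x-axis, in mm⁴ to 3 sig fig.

Ix ≈ 1.24 × 10⁸ mm⁴

Treat the section as a set of non-overlapping primitives; coordinates are from the bounding-box lower-left.
Bottom plate: 240 × 18, A = 4 320 mm², y = 9 mm, Ī = 116 640 mm⁴.
Web plate: 16 × 260, A = 4 160 mm², y = 148 mm, Ī = 23 434 667 mm⁴.
Top plate: 170 × 10, A = 1 700 mm², y = 283 mm, Ī = 14 167 mm⁴.
Hole (subtracted): ⌀6, A = 28.274 mm², y = 9 mm, Ī = 63.617 mm⁴.
Centroid: ȳ = ΣA·y / ΣA = 111.84 mm.
Transfer each piece to the centroidal x-axis using Ī + A·d² with d = y − 111.84:
  bottom plate: d = -102.84 mm → contributes +45 808 441 mm⁴
  web plate: d = 36.156 mm → contributes +28 872 974 mm⁴
  top plate: d = 171.16 mm → contributes +49 814 840 mm⁴
  hole: d = -102.84 mm → contributes −299 116 mm⁴
Total I = 124 197 139 mm⁴.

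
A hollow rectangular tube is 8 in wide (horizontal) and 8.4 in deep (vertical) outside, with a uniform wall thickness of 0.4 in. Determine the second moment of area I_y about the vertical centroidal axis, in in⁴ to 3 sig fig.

Split into non-overlapping primitives; take the origin at the lower-left of the bounding box.
Outer rectangle: 8 × 8.4, A = 67.2 in², x = 4 in, Ī = 358.4 in⁴.
Inner void (subtracted): 7.2 × 7.6, A = 54.72 in², x = 4 in, Ī = 236.39 in⁴.
By symmetry the centroid is at mid-width, x̄ = 4 in.
All pieces are centred on the vertical centroidal axis, so I = ΣĪ (holes subtracted) = 122.01 in⁴.

I_y ≈ 122 in⁴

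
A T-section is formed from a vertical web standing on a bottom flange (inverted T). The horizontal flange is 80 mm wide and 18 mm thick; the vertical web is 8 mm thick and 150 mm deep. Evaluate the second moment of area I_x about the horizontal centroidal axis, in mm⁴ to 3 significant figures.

I_x ≈ 6.91 × 10⁶ mm⁴

Split into non-overlapping primitives; take the origin at the lower-left of the bounding box.
Flange: 80 × 18, A = 1 440 mm², y = 9 mm, Ī = 38 880 mm⁴.
Web: 8 × 150, A = 1 200 mm², y = 93 mm, Ī = 2 250 000 mm⁴.
Centroid: ȳ = ΣA·y / ΣA = 47.182 mm.
Transfer each piece to the horizontal centroidal axis using Ī + A·d² with d = y − 47.182:
  flange: d = -38.182 mm → contributes +2 138 186 mm⁴
  web: d = 45.818 mm → contributes +4 769 167 mm⁴
Total I = 6 907 353 mm⁴.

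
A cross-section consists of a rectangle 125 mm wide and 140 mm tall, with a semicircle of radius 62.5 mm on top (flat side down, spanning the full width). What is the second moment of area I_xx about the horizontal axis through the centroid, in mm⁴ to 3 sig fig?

Split into non-overlapping primitives; take the origin at the lower-left of the bounding box.
Rectangular body: 125 × 140, A = 17 500 mm², y = 70 mm, Ī = 28 583 333 mm⁴.
Semicircular cap: semicircle r = 62.5, A = 6135.9 mm², y = 166.53 mm, Ī = 1 674 758 mm⁴.
Centroid: ȳ = ΣA·y / ΣA = 95.058 mm.
Transfer each piece to the horizontal axis through the centroid using Ī + A·d² with d = y − 95.058:
  rectangular body: d = -25.058 mm → contributes +39 571 868 mm⁴
  semicircular cap: d = 71.468 mm → contributes +33 014 680 mm⁴
Total I = 72 586 547 mm⁴.

I_xx ≈ 7.26 × 10⁷ mm⁴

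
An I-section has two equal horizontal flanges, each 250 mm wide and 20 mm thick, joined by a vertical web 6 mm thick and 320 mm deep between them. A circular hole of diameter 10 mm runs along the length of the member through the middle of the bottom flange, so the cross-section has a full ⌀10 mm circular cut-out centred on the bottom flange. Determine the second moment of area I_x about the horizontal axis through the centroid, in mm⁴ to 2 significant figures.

I_x ≈ 3.0 × 10⁸ mm⁴

Break the section into simple shapes (no overlaps), measuring from the bottom-left corner of the bounding box.
Bottom flange: 250 × 20, A = 5 000 mm², y = 10 mm, Ī = 166 667 mm⁴.
Web: 6 × 320, A = 1 920 mm², y = 180 mm, Ī = 16 384 000 mm⁴.
Top flange: 250 × 20, A = 5 000 mm², y = 350 mm, Ī = 166 667 mm⁴.
Hole (subtracted): ⌀10, A = 78.54 mm², y = 10 mm, Ī = 490.9 mm⁴.
Centroid: ȳ = ΣA·y / ΣA = 181.1 mm.
Transfer each piece to the horizontal axis through the centroid using Ī + A·d² with d = y − 181.1:
  bottom flange: d = -171.1 mm → contributes +146 589 848 mm⁴
  web: d = -1.128 mm → contributes +16 386 441 mm⁴
  top flange: d = 168.9 mm → contributes +142 756 198 mm⁴
  hole: d = -171.1 mm → contributes −2 300 501 mm⁴
Total I = 303 431 987 mm⁴.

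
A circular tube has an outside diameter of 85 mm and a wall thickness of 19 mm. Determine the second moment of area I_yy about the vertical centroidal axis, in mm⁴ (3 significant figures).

Split into non-overlapping primitives; take the origin at the lower-left of the bounding box.
Outer circle: ⌀85, A = 5674.5 mm², x = 42.5 mm, Ī = 2 562 392 mm⁴.
Bore (subtracted): ⌀47, A = 1734.9 mm², x = 42.5 mm, Ī = 239 531 mm⁴.
By symmetry the centroid is at mid-width, x̄ = 42.5 mm.
All pieces are centred on the vertical centroidal axis, so I = ΣĪ (holes subtracted) = 2 322 861 mm⁴.

I_yy ≈ 2.32 × 10⁶ mm⁴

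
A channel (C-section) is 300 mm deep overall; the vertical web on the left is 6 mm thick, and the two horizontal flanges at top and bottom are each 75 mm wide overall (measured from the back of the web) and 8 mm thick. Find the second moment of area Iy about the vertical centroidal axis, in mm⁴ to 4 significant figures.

Iy ≈ 1.406 × 10⁶ mm⁴

Break the section into simple shapes (no overlaps), measuring from the bottom-left corner of the bounding box.
Web: 6 × 300, A = 1 800 mm², x = 3 mm, Ī = 5 400 mm⁴.
Top flange (beyond web): 69 × 8, A = 552 mm², x = 40.5 mm, Ī = 219 006 mm⁴.
Bottom flange (beyond web): 69 × 8, A = 552 mm², x = 40.5 mm, Ī = 219 006 mm⁴.
Centroid: x̄ = ΣA·x / ΣA = 17.2562 mm.
Transfer each piece to the vertical centroidal axis using Ī + A·d² with d = x − 17.2562:
  web: d = -14.2562 mm → contributes +371 231 mm⁴
  top flange (beyond web): d = 23.2438 mm → contributes +517 237 mm⁴
  bottom flange (beyond web): d = 23.2438 mm → contributes +517 237 mm⁴
Total I = 1 405 705 mm⁴.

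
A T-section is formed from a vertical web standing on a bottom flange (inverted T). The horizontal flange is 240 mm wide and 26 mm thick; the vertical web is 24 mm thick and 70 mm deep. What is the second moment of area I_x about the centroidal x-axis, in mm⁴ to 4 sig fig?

Decompose the section into non-overlapping parts with the origin at the bottom-left of its bounding rectangle.
Flange: 240 × 26, A = 6 240 mm², y = 13 mm, Ī = 351 520 mm⁴.
Web: 24 × 70, A = 1 680 mm², y = 61 mm, Ī = 686 000 mm⁴.
Centroid: ȳ = ΣA·y / ΣA = 23.1818 mm.
Transfer each piece to the centroidal x-axis using Ī + A·d² with d = y − 23.1818:
  flange: d = -10.1818 mm → contributes +998 417 mm⁴
  web: d = 37.8182 mm → contributes +3 088 761 mm⁴
Total I = 4 087 178 mm⁴.

I_x ≈ 4.087 × 10⁶ mm⁴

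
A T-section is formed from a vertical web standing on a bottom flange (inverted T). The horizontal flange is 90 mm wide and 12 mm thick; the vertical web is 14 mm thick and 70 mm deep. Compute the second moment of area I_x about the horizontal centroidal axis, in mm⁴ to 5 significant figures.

I_x ≈ 1.2768 × 10⁶ mm⁴

Treat the section as a set of non-overlapping primitives; coordinates are from the bounding-box lower-left.
Flange: 90 × 12, A = 1 080 mm², y = 6 mm, Ī = 12 960 mm⁴.
Web: 14 × 70, A = 980 mm², y = 47 mm, Ī = 400166.7 mm⁴.
Centroid: ȳ = ΣA·y / ΣA = 25.50485 mm.
Transfer each piece to the horizontal centroidal axis using Ī + A·d² with d = y − 25.50485:
  flange: d = -19.50485 mm → contributes +423834.5 mm⁴
  web: d = 21.49515 mm → contributes +852967.1 mm⁴
Total I = 1 276 802 mm⁴.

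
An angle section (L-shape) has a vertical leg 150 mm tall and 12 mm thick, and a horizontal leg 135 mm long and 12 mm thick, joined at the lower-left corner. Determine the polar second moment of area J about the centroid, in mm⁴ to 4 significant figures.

Treat the section as a set of non-overlapping primitives; coordinates are from the bounding-box lower-left.
Vertical leg: 12 × 150, A = 1 800 mm², y = 75 mm, Ī = 3 375 000 mm⁴.
Horizontal leg (remainder): 123 × 12, A = 1 476 mm², y = 6 mm, Ī = 17 712 mm⁴.
Centroid: ȳ = ΣA·y / ΣA = 43.9121 mm.
Transfer each piece to the centroidal x-axis using Ī + A·d² with d = y − 43.9121:
  vertical leg: d = 31.0879 mm → contributes +5 114 625 mm⁴
  horizontal leg (remainder): d = -37.9121 mm → contributes +2 139 206 mm⁴
Total I = 7 253 831 mm⁴.
For the y-axis: x̄ = 36.4121 mm.
Repeating about the centroidal y-axis gives I_y = 5 577 536 mm⁴.
Polar second moment: J = I_x + I_y = 12 831 366 mm⁴.

J ≈ 1.283 × 10⁷ mm⁴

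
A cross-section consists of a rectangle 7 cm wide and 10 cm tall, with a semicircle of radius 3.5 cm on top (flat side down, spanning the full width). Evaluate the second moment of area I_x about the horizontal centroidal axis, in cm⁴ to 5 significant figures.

Treat the section as a set of non-overlapping primitives; coordinates are from the bounding-box lower-left.
Rectangular body: 7 × 10, A = 70 cm², y = 5 cm, Ī = 583.3333 cm⁴.
Semicircular cap: semicircle r = 3.5, A = 19.24226 cm², y = 11.48545 cm, Ī = 16.4704 cm⁴.
Centroid: ȳ = ΣA·y / ΣA = 6.39838 cm.
Transfer each piece to the horizontal centroidal axis using Ī + A·d² with d = y − 6.39838:
  rectangular body: d = -1.39838 cm → contributes +720.216 cm⁴
  semicircular cap: d = 5.087066 cm → contributes +514.4261 cm⁴
Total I = 1234.642 cm⁴.

I_x ≈ 1234.6 cm⁴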